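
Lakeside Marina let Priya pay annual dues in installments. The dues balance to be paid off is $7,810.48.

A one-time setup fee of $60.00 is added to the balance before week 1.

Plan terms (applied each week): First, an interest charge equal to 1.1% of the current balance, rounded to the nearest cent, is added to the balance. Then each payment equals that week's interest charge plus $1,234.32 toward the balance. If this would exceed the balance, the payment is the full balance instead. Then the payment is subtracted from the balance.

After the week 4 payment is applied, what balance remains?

$2,933.20

# | Opening | Interest | Payment | End bal
1 | $7,870.48 | $86.58 | $1,320.90 | $6,636.16
2 | $6,636.16 | $73.00 | $1,307.32 | $5,401.84
3 | $5,401.84 | $59.42 | $1,293.74 | $4,167.52
4 | $4,167.52 | $45.84 | $1,280.16 | $2,933.20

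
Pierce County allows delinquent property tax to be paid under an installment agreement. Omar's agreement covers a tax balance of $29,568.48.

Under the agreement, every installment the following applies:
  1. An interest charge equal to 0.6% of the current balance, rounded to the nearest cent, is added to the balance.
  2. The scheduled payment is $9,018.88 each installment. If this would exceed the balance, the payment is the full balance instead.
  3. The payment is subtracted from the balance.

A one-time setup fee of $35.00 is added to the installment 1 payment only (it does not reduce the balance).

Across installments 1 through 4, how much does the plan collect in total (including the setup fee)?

$29,993.55

Installment 1: opening $29,568.48; interest $177.41 → $29,745.89; payment $9,018.88 (+ $35.00 fee); balance $20,727.01
Installment 2: opening $20,727.01; interest $124.36 → $20,851.37; payment $9,018.88; balance $11,832.49
Installment 3: opening $11,832.49; interest $70.99 → $11,903.48; payment $9,018.88; balance $2,884.60
Installment 4: opening $2,884.60; interest $17.31 → $2,901.91; payment $2,901.91; balance $0.00
Total paid: $29,993.55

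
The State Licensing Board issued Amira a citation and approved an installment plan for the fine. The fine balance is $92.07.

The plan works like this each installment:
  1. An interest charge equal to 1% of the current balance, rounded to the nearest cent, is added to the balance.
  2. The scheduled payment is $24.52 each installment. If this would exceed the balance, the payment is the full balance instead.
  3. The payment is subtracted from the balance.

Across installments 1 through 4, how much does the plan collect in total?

# | Opening | Interest | Payment | End bal
1 | $92.07 | $0.92 | $24.52 | $68.47
2 | $68.47 | $0.68 | $24.52 | $44.63
3 | $44.63 | $0.45 | $24.52 | $20.56
4 | $20.56 | $0.21 | $20.77 | $0.00
Total paid: $94.33

$94.33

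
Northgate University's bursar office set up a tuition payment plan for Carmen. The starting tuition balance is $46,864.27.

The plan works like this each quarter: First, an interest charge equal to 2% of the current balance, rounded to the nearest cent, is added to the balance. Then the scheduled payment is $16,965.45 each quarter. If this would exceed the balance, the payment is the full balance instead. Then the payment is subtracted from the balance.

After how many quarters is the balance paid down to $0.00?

3

Quarter 1: $46,864.27 +$937.29 interest = $47,801.56; pay $16,965.45 → $30,836.11
Quarter 2: $30,836.11 +$616.72 interest = $31,452.83; pay $16,965.45 → $14,487.38
Quarter 3: $14,487.38 +$289.75 interest = $14,777.13; pay $14,777.13 → $0.00
Balance reaches $0.00 in quarter 3.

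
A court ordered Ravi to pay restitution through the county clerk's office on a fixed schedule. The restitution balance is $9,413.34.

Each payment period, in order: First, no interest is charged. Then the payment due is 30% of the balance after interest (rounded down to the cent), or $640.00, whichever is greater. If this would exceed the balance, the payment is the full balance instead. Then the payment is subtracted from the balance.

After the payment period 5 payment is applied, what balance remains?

Payment period 1: opening $9,413.34; payment $2,824.00; balance $6,589.34
Payment period 2: opening $6,589.34; payment $1,976.80; balance $4,612.54
Payment period 3: opening $4,612.54; payment $1,383.76; balance $3,228.78
Payment period 4: opening $3,228.78; payment $968.63; balance $2,260.15
Payment period 5: opening $2,260.15; payment $678.04; balance $1,582.11

$1,582.11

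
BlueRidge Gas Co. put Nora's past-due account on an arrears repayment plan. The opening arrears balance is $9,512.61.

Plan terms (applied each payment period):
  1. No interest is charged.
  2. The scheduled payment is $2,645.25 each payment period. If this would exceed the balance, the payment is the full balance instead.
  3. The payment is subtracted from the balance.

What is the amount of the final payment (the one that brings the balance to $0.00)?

$1,576.86

# | Opening | Payment | End bal
1 | $9,512.61 | $2,645.25 | $6,867.36
2 | $6,867.36 | $2,645.25 | $4,222.11
3 | $4,222.11 | $2,645.25 | $1,576.86
4 | $1,576.86 | $1,576.86 | $0.00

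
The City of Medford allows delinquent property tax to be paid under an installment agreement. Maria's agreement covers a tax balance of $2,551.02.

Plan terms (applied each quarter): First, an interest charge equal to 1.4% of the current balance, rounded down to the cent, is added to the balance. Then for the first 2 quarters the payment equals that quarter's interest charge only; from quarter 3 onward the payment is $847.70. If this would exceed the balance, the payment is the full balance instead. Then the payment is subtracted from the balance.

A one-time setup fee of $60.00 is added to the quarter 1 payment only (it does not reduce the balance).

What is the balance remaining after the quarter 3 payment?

$1,739.03

Quarter 1: $2,551.02 +$35.71 interest = $2,586.73; pay $35.71 (+ $60.00 fee) → $2,551.02
Quarter 2: $2,551.02 +$35.71 interest = $2,586.73; pay $35.71 → $2,551.02
Quarter 3: $2,551.02 +$35.71 interest = $2,586.73; pay $847.70 → $1,739.03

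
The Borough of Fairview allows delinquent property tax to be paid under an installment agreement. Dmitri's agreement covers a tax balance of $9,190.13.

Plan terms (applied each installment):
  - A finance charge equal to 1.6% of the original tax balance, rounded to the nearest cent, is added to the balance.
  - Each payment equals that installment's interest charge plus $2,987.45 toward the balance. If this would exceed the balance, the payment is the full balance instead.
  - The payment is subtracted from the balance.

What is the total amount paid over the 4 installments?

# | Opening | Interest | Payment | End bal
1 | $9,190.13 | $147.04 | $3,134.49 | $6,202.68
2 | $6,202.68 | $147.04 | $3,134.49 | $3,215.23
3 | $3,215.23 | $147.04 | $3,134.49 | $227.78
4 | $227.78 | $147.04 | $374.82 | $0.00
Total paid: $9,778.29

$9,778.29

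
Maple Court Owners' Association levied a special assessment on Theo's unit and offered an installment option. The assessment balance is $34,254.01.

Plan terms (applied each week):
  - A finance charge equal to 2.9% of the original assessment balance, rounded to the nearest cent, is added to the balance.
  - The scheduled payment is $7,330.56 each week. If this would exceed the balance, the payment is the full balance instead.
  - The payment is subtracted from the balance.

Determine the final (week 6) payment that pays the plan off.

# | Opening | Interest | Payment | End bal
1 | $34,254.01 | $993.37 | $7,330.56 | $27,916.82
2 | $27,916.82 | $993.37 | $7,330.56 | $21,579.63
3 | $21,579.63 | $993.37 | $7,330.56 | $15,242.44
4 | $15,242.44 | $993.37 | $7,330.56 | $8,905.25
5 | $8,905.25 | $993.37 | $7,330.56 | $2,568.06
6 | $2,568.06 | $993.37 | $3,561.43 | $0.00

$3,561.43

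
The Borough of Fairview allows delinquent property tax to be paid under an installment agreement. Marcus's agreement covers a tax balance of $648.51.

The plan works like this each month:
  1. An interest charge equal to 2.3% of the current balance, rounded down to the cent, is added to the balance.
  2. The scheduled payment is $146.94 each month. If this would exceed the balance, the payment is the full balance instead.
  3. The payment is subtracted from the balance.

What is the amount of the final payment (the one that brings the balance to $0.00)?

$104.23

Month 1: opening $648.51; interest $14.91 → $663.42; payment $146.94; balance $516.48
Month 2: opening $516.48; interest $11.87 → $528.35; payment $146.94; balance $381.41
Month 3: opening $381.41; interest $8.77 → $390.18; payment $146.94; balance $243.24
Month 4: opening $243.24; interest $5.59 → $248.83; payment $146.94; balance $101.89
Month 5: opening $101.89; interest $2.34 → $104.23; payment $104.23; balance $0.00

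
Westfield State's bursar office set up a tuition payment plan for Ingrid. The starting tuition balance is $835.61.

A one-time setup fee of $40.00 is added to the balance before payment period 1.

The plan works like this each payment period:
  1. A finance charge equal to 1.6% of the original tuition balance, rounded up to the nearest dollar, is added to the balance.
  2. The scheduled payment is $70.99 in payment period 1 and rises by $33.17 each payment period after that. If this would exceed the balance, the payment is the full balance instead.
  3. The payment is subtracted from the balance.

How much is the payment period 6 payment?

# | Opening | Interest | Payment | End bal
1 | $875.61 | $14.00 | $70.99 | $818.62
2 | $818.62 | $14.00 | $104.16 | $728.46
3 | $728.46 | $14.00 | $137.33 | $605.13
4 | $605.13 | $14.00 | $170.50 | $448.63
5 | $448.63 | $14.00 | $203.67 | $258.96
6 | $258.96 | $14.00 | $236.84 | $36.12

$236.84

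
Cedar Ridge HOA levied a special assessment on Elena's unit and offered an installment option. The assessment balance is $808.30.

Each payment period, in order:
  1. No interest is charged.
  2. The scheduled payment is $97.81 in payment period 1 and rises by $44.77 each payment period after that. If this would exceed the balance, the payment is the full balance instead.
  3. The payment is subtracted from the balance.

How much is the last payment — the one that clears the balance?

$148.44

# | Opening | Payment | End bal
1 | $808.30 | $97.81 | $710.49
2 | $710.49 | $142.58 | $567.91
3 | $567.91 | $187.35 | $380.56
4 | $380.56 | $232.12 | $148.44
5 | $148.44 | $148.44 | $0.00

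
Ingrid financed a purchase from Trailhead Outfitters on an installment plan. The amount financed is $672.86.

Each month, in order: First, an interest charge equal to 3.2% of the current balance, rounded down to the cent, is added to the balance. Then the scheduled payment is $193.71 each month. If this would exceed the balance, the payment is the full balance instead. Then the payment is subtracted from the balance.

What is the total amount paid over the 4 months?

$725.20

# | Opening | Interest | Payment | End bal
1 | $672.86 | $21.53 | $193.71 | $500.68
2 | $500.68 | $16.02 | $193.71 | $322.99
3 | $322.99 | $10.33 | $193.71 | $139.61
4 | $139.61 | $4.46 | $144.07 | $0.00
Total paid: $725.20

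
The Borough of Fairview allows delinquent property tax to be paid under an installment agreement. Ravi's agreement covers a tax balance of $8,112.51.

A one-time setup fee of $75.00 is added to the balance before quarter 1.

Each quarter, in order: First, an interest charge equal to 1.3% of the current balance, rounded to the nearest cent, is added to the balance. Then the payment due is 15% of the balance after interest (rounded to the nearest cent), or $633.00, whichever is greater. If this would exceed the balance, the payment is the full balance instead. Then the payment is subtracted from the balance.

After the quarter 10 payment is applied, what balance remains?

$885.36

Quarter 1: $8,187.51 +$106.44 interest = $8,293.95; pay $1,244.09 → $7,049.86
Quarter 2: $7,049.86 +$91.65 interest = $7,141.51; pay $1,071.23 → $6,070.28
Quarter 3: $6,070.28 +$78.91 interest = $6,149.19; pay $922.38 → $5,226.81
Quarter 4: $5,226.81 +$67.95 interest = $5,294.76; pay $794.21 → $4,500.55
Quarter 5: $4,500.55 +$58.51 interest = $4,559.06; pay $683.86 → $3,875.20
Quarter 6: $3,875.20 +$50.38 interest = $3,925.58; pay $633.00 → $3,292.58
Quarter 7: $3,292.58 +$42.80 interest = $3,335.38; pay $633.00 → $2,702.38
Quarter 8: $2,702.38 +$35.13 interest = $2,737.51; pay $633.00 → $2,104.51
Quarter 9: $2,104.51 +$27.36 interest = $2,131.87; pay $633.00 → $1,498.87
Quarter 10: $1,498.87 +$19.49 interest = $1,518.36; pay $633.00 → $885.36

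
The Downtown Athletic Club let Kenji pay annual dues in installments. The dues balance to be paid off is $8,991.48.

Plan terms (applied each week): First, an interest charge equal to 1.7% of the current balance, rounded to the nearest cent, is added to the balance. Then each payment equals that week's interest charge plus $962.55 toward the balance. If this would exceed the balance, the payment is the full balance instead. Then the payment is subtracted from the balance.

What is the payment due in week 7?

$1,017.23

Week 1: opening $8,991.48; interest $152.86 → $9,144.34; payment $1,115.41; balance $8,028.93
Week 2: opening $8,028.93; interest $136.49 → $8,165.42; payment $1,099.04; balance $7,066.38
Week 3: opening $7,066.38; interest $120.13 → $7,186.51; payment $1,082.68; balance $6,103.83
Week 4: opening $6,103.83; interest $103.77 → $6,207.60; payment $1,066.32; balance $5,141.28
Week 5: opening $5,141.28; interest $87.40 → $5,228.68; payment $1,049.95; balance $4,178.73
Week 6: opening $4,178.73; interest $71.04 → $4,249.77; payment $1,033.59; balance $3,216.18
Week 7: opening $3,216.18; interest $54.68 → $3,270.86; payment $1,017.23; balance $2,253.63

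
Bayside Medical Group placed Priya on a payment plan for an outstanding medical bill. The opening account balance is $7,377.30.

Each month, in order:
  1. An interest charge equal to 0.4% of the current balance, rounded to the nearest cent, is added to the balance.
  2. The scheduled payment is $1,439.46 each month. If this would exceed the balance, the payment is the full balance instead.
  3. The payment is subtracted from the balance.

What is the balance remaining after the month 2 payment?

$4,551.76

Month 1: opening $7,377.30; interest $29.51 → $7,406.81; payment $1,439.46; balance $5,967.35
Month 2: opening $5,967.35; interest $23.87 → $5,991.22; payment $1,439.46; balance $4,551.76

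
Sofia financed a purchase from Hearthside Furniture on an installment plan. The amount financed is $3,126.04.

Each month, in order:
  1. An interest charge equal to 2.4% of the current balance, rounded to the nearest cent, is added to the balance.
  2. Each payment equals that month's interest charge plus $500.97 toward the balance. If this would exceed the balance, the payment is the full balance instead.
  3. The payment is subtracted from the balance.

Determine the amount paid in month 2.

$563.97

Month 1: opening $3,126.04; interest $75.02 → $3,201.06; payment $575.99; balance $2,625.07
Month 2: opening $2,625.07; interest $63.00 → $2,688.07; payment $563.97; balance $2,124.10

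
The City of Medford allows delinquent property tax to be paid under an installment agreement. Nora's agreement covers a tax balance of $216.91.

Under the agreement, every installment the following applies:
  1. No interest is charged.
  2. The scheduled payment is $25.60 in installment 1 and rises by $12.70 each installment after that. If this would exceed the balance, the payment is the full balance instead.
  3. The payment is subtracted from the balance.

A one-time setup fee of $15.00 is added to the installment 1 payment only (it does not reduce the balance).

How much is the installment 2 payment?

$38.30

# | Opening | Payment | Fee | End bal
1 | $216.91 | $25.60 | $15.00 | $191.31
2 | $191.31 | $38.30 | — | $153.01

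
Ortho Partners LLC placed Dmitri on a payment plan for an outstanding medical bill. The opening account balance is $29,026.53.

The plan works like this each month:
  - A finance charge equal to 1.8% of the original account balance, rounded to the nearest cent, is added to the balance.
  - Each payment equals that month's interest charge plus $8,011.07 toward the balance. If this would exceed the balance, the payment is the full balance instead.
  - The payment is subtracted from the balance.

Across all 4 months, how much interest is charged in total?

$2,089.92

Month 1: opening $29,026.53; interest $522.48 → $29,549.01; payment $8,533.55; balance $21,015.46
Month 2: opening $21,015.46; interest $522.48 → $21,537.94; payment $8,533.55; balance $13,004.39
Month 3: opening $13,004.39; interest $522.48 → $13,526.87; payment $8,533.55; balance $4,993.32
Month 4: opening $4,993.32; interest $522.48 → $5,515.80; payment $5,515.80; balance $0.00
Total interest: $522.48 + $522.48 + $522.48 + $522.48 = $2,089.92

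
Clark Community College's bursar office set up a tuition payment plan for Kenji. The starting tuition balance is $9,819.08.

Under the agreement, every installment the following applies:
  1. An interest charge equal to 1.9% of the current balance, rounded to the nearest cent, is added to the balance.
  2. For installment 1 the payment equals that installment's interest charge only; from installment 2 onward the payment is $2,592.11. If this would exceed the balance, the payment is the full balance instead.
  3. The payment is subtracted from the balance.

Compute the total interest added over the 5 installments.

Installment 1: $9,819.08 +$186.56 interest = $10,005.64; pay $186.56 → $9,819.08
Installment 2: $9,819.08 +$186.56 interest = $10,005.64; pay $2,592.11 → $7,413.53
Installment 3: $7,413.53 +$140.86 interest = $7,554.39; pay $2,592.11 → $4,962.28
Installment 4: $4,962.28 +$94.28 interest = $5,056.56; pay $2,592.11 → $2,464.45
Installment 5: $2,464.45 +$46.82 interest = $2,511.27; pay $2,511.27 → $0.00
Total interest: $186.56 + $186.56 + $140.86 + $94.28 + $46.82 = $655.08

$655.08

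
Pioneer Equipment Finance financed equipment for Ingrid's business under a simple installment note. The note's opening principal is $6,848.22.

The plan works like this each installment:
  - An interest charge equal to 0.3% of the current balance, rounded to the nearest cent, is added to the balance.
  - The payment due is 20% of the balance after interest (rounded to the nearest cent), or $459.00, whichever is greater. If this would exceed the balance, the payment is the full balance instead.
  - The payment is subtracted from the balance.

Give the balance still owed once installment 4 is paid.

$2,838.84

# | Opening | Interest | Payment | End bal
1 | $6,848.22 | $20.54 | $1,373.75 | $5,495.01
2 | $5,495.01 | $16.49 | $1,102.30 | $4,409.20
3 | $4,409.20 | $13.23 | $884.49 | $3,537.94
4 | $3,537.94 | $10.61 | $709.71 | $2,838.84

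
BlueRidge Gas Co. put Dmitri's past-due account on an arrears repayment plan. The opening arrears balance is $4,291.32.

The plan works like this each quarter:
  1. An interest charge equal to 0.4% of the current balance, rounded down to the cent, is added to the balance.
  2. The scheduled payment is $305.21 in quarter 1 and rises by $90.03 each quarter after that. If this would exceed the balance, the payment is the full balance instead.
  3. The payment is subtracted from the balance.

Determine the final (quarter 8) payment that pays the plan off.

$348.72

Quarter 1: $4,291.32 +$17.16 interest = $4,308.48; pay $305.21 → $4,003.27
Quarter 2: $4,003.27 +$16.01 interest = $4,019.28; pay $395.24 → $3,624.04
Quarter 3: $3,624.04 +$14.49 interest = $3,638.53; pay $485.27 → $3,153.26
Quarter 4: $3,153.26 +$12.61 interest = $3,165.87; pay $575.30 → $2,590.57
Quarter 5: $2,590.57 +$10.36 interest = $2,600.93; pay $665.33 → $1,935.60
Quarter 6: $1,935.60 +$7.74 interest = $1,943.34; pay $755.36 → $1,187.98
Quarter 7: $1,187.98 +$4.75 interest = $1,192.73; pay $845.39 → $347.34
Quarter 8: $347.34 +$1.38 interest = $348.72; pay $348.72 → $0.00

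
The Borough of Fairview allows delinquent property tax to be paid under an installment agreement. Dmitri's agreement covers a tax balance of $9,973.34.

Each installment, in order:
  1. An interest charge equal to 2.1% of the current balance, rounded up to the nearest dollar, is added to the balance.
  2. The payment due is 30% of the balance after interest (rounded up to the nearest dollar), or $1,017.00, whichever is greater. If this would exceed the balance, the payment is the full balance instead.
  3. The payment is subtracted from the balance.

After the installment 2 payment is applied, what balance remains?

$5,093.34

Installment 1: opening $9,973.34; interest $210.00 → $10,183.34; payment $3,056.00; balance $7,127.34
Installment 2: opening $7,127.34; interest $150.00 → $7,277.34; payment $2,184.00; balance $5,093.34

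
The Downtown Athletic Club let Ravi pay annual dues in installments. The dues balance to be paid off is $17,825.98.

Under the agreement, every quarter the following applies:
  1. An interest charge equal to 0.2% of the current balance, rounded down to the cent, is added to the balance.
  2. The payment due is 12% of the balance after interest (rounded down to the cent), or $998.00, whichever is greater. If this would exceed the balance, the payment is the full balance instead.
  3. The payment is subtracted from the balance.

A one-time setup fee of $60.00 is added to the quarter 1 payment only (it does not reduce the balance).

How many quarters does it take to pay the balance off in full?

Quarter 1: $17,825.98 +$35.65 interest = $17,861.63; pay $2,143.39 (+ $60.00 fee) → $15,718.24
Quarter 2: $15,718.24 +$31.43 interest = $15,749.67; pay $1,889.96 → $13,859.71
Quarter 3: $13,859.71 +$27.71 interest = $13,887.42; pay $1,666.49 → $12,220.93
Quarter 4: $12,220.93 +$24.44 interest = $12,245.37; pay $1,469.44 → $10,775.93
Quarter 5: $10,775.93 +$21.55 interest = $10,797.48; pay $1,295.69 → $9,501.79
Quarter 6: $9,501.79 +$19.00 interest = $9,520.79; pay $1,142.49 → $8,378.30
Quarter 7: $8,378.30 +$16.75 interest = $8,395.05; pay $1,007.40 → $7,387.65
Quarter 8: $7,387.65 +$14.77 interest = $7,402.42; pay $998.00 → $6,404.42
Quarter 9: $6,404.42 +$12.80 interest = $6,417.22; pay $998.00 → $5,419.22
Quarter 10: $5,419.22 +$10.83 interest = $5,430.05; pay $998.00 → $4,432.05
Quarter 11: $4,432.05 +$8.86 interest = $4,440.91; pay $998.00 → $3,442.91
Quarter 12: $3,442.91 +$6.88 interest = $3,449.79; pay $998.00 → $2,451.79
Quarter 13: $2,451.79 +$4.90 interest = $2,456.69; pay $998.00 → $1,458.69
Quarter 14: $1,458.69 +$2.91 interest = $1,461.60; pay $998.00 → $463.60
Quarter 15: $463.60 +$0.92 interest = $464.52; pay $464.52 → $0.00
Balance reaches $0.00 in quarter 15.

15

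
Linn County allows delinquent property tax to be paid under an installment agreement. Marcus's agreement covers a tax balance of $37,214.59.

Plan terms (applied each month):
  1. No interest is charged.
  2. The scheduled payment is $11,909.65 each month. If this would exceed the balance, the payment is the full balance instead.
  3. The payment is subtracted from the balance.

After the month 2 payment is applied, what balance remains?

$13,395.29

Month 1: opening $37,214.59; payment $11,909.65; balance $25,304.94
Month 2: opening $25,304.94; payment $11,909.65; balance $13,395.29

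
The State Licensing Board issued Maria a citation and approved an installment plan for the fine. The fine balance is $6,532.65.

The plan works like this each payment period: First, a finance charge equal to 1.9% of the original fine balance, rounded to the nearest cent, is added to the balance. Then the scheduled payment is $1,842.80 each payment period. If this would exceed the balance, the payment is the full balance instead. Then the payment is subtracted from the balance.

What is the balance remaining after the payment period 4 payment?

$0.00

# | Opening | Interest | Payment | End bal
1 | $6,532.65 | $124.12 | $1,842.80 | $4,813.97
2 | $4,813.97 | $124.12 | $1,842.80 | $3,095.29
3 | $3,095.29 | $124.12 | $1,842.80 | $1,376.61
4 | $1,376.61 | $124.12 | $1,500.73 | $0.00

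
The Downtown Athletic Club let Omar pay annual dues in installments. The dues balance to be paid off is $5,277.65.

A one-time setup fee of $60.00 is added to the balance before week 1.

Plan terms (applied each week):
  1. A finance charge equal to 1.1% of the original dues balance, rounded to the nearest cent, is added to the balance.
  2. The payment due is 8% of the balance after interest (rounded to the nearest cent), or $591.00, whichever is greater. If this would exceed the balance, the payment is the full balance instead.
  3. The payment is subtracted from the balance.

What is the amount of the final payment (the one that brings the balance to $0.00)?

$66.20

Week 1: $5,337.65 +$58.05 interest = $5,395.70; pay $591.00 → $4,804.70
Week 2: $4,804.70 +$58.05 interest = $4,862.75; pay $591.00 → $4,271.75
Week 3: $4,271.75 +$58.05 interest = $4,329.80; pay $591.00 → $3,738.80
Week 4: $3,738.80 +$58.05 interest = $3,796.85; pay $591.00 → $3,205.85
Week 5: $3,205.85 +$58.05 interest = $3,263.90; pay $591.00 → $2,672.90
Week 6: $2,672.90 +$58.05 interest = $2,730.95; pay $591.00 → $2,139.95
Week 7: $2,139.95 +$58.05 interest = $2,198.00; pay $591.00 → $1,607.00
Week 8: $1,607.00 +$58.05 interest = $1,665.05; pay $591.00 → $1,074.05
Week 9: $1,074.05 +$58.05 interest = $1,132.10; pay $591.00 → $541.10
Week 10: $541.10 +$58.05 interest = $599.15; pay $591.00 → $8.15
Week 11: $8.15 +$58.05 interest = $66.20; pay $66.20 → $0.00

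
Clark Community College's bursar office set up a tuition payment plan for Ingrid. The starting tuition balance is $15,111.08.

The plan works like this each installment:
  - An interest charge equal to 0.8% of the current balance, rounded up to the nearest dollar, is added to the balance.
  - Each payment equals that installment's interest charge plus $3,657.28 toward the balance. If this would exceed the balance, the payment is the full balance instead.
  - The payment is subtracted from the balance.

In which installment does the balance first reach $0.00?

5

Installment 1: opening $15,111.08; interest $121.00 → $15,232.08; payment $3,778.28; balance $11,453.80
Installment 2: opening $11,453.80; interest $92.00 → $11,545.80; payment $3,749.28; balance $7,796.52
Installment 3: opening $7,796.52; interest $63.00 → $7,859.52; payment $3,720.28; balance $4,139.24
Installment 4: opening $4,139.24; interest $34.00 → $4,173.24; payment $3,691.28; balance $481.96
Installment 5: opening $481.96; interest $4.00 → $485.96; payment $485.96; balance $0.00
Balance reaches $0.00 in installment 5.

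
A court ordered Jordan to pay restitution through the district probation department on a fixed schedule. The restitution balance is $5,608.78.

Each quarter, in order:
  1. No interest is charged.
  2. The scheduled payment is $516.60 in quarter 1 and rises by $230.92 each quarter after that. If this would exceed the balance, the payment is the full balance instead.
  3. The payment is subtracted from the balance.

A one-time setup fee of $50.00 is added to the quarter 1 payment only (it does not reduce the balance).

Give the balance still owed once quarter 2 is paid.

$4,344.66

Quarter 1: $5,608.78 − $516.60 (+ $50.00 fee) → $5,092.18
Quarter 2: $5,092.18 − $747.52 → $4,344.66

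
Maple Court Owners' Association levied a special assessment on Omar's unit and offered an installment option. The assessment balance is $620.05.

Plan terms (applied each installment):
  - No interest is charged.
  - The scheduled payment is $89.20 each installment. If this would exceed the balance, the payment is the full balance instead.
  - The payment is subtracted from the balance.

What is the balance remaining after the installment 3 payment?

$352.45

Installment 1: $620.05 − $89.20 → $530.85
Installment 2: $530.85 − $89.20 → $441.65
Installment 3: $441.65 − $89.20 → $352.45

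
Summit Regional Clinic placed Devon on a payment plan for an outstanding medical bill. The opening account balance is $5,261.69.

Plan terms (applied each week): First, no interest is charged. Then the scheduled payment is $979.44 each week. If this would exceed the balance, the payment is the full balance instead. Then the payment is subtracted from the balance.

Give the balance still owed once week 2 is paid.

$3,302.81

Week 1: $5,261.69 − $979.44 → $4,282.25
Week 2: $4,282.25 − $979.44 → $3,302.81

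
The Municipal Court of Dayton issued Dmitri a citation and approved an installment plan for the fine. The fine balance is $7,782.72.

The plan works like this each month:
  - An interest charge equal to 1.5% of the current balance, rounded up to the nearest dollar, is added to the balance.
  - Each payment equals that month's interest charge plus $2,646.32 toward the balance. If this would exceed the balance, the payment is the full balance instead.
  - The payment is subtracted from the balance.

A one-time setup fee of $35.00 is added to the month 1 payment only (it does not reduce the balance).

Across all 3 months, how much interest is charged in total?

Month 1: $7,782.72 +$117.00 interest = $7,899.72; pay $2,763.32 (+ $35.00 fee) → $5,136.40
Month 2: $5,136.40 +$78.00 interest = $5,214.40; pay $2,724.32 → $2,490.08
Month 3: $2,490.08 +$38.00 interest = $2,528.08; pay $2,528.08 → $0.00
Total interest: $117.00 + $78.00 + $38.00 = $233.00

$233.00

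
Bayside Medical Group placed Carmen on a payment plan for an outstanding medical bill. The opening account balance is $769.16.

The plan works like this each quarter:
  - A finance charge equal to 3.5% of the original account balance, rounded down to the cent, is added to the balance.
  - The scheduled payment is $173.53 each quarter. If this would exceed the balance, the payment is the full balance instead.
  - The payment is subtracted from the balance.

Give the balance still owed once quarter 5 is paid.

Quarter 1: opening $769.16; interest $26.92 → $796.08; payment $173.53; balance $622.55
Quarter 2: opening $622.55; interest $26.92 → $649.47; payment $173.53; balance $475.94
Quarter 3: opening $475.94; interest $26.92 → $502.86; payment $173.53; balance $329.33
Quarter 4: opening $329.33; interest $26.92 → $356.25; payment $173.53; balance $182.72
Quarter 5: opening $182.72; interest $26.92 → $209.64; payment $173.53; balance $36.11

$36.11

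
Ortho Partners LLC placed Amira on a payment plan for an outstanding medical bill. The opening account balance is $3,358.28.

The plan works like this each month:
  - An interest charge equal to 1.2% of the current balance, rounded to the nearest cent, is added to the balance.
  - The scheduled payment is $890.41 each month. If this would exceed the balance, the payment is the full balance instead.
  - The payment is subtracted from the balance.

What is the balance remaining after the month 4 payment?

$0.00

# | Opening | Interest | Payment | End bal
1 | $3,358.28 | $40.30 | $890.41 | $2,508.17
2 | $2,508.17 | $30.10 | $890.41 | $1,647.86
3 | $1,647.86 | $19.77 | $890.41 | $777.22
4 | $777.22 | $9.33 | $786.55 | $0.00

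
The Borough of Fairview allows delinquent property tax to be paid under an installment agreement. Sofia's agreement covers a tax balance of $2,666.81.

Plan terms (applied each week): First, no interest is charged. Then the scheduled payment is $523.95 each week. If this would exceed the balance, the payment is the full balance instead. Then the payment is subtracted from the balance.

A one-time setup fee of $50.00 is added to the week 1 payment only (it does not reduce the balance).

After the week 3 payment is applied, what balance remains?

$1,094.96

Week 1: opening $2,666.81; payment $523.95 (+ $50.00 fee); balance $2,142.86
Week 2: opening $2,142.86; payment $523.95; balance $1,618.91
Week 3: opening $1,618.91; payment $523.95; balance $1,094.96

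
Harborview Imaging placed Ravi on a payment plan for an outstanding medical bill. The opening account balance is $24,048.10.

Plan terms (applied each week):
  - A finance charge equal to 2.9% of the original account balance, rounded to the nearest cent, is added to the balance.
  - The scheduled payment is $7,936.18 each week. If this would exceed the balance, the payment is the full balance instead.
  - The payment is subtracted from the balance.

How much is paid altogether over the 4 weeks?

Week 1: opening $24,048.10; interest $697.39 → $24,745.49; payment $7,936.18; balance $16,809.31
Week 2: opening $16,809.31; interest $697.39 → $17,506.70; payment $7,936.18; balance $9,570.52
Week 3: opening $9,570.52; interest $697.39 → $10,267.91; payment $7,936.18; balance $2,331.73
Week 4: opening $2,331.73; interest $697.39 → $3,029.12; payment $3,029.12; balance $0.00
Total paid: $26,837.66

$26,837.66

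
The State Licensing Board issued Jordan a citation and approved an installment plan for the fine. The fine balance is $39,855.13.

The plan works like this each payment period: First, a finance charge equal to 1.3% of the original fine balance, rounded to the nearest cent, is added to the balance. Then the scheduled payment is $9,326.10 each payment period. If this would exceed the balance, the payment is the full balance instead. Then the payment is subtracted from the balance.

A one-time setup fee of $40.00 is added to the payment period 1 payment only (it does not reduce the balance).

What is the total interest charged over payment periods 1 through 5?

Payment period 1: $39,855.13 +$518.12 interest = $40,373.25; pay $9,326.10 (+ $40.00 fee) → $31,047.15
Payment period 2: $31,047.15 +$518.12 interest = $31,565.27; pay $9,326.10 → $22,239.17
Payment period 3: $22,239.17 +$518.12 interest = $22,757.29; pay $9,326.10 → $13,431.19
Payment period 4: $13,431.19 +$518.12 interest = $13,949.31; pay $9,326.10 → $4,623.21
Payment period 5: $4,623.21 +$518.12 interest = $5,141.33; pay $5,141.33 → $0.00
Total interest: $518.12 + $518.12 + $518.12 + $518.12 + $518.12 = $2,590.60

$2,590.60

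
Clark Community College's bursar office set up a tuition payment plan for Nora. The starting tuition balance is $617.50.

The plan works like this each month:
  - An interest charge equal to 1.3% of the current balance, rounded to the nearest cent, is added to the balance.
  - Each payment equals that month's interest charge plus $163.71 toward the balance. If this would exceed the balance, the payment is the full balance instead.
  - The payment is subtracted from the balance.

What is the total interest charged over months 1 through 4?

$19.34

Month 1: opening $617.50; interest $8.03 → $625.53; payment $171.74; balance $453.79
Month 2: opening $453.79; interest $5.90 → $459.69; payment $169.61; balance $290.08
Month 3: opening $290.08; interest $3.77 → $293.85; payment $167.48; balance $126.37
Month 4: opening $126.37; interest $1.64 → $128.01; payment $128.01; balance $0.00
Total interest: $8.03 + $5.90 + $3.77 + $1.64 = $19.34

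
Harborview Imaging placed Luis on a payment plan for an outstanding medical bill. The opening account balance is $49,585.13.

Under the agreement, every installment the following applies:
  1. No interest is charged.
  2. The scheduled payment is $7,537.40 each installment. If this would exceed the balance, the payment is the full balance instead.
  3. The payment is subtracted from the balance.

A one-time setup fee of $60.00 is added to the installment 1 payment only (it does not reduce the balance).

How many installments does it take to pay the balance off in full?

7

Installment 1: $49,585.13 − $7,537.40 (+ $60.00 fee) → $42,047.73
Installment 2: $42,047.73 − $7,537.40 → $34,510.33
Installment 3: $34,510.33 − $7,537.40 → $26,972.93
Installment 4: $26,972.93 − $7,537.40 → $19,435.53
Installment 5: $19,435.53 − $7,537.40 → $11,898.13
Installment 6: $11,898.13 − $7,537.40 → $4,360.73
Installment 7: $4,360.73 − $4,360.73 → $0.00
Balance reaches $0.00 in installment 7.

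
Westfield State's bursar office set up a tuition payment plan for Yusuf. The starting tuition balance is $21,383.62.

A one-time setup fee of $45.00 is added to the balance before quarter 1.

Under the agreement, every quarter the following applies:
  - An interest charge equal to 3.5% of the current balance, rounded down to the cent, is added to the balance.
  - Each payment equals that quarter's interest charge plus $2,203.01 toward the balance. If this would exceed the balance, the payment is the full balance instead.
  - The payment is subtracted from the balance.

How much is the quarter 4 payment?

Quarter 1: $21,428.62 +$750.00 interest = $22,178.62; pay $2,953.01 → $19,225.61
Quarter 2: $19,225.61 +$672.89 interest = $19,898.50; pay $2,875.90 → $17,022.60
Quarter 3: $17,022.60 +$595.79 interest = $17,618.39; pay $2,798.80 → $14,819.59
Quarter 4: $14,819.59 +$518.68 interest = $15,338.27; pay $2,721.69 → $12,616.58

$2,721.69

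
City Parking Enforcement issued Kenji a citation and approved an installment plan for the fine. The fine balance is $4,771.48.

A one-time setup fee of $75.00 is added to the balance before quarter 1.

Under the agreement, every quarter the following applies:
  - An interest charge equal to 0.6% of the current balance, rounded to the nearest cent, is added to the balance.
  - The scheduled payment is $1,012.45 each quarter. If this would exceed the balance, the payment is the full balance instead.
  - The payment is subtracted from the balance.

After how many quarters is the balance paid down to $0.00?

Quarter 1: $4,846.48 +$29.08 interest = $4,875.56; pay $1,012.45 → $3,863.11
Quarter 2: $3,863.11 +$23.18 interest = $3,886.29; pay $1,012.45 → $2,873.84
Quarter 3: $2,873.84 +$17.24 interest = $2,891.08; pay $1,012.45 → $1,878.63
Quarter 4: $1,878.63 +$11.27 interest = $1,889.90; pay $1,012.45 → $877.45
Quarter 5: $877.45 +$5.26 interest = $882.71; pay $882.71 → $0.00
Balance reaches $0.00 in quarter 5.

5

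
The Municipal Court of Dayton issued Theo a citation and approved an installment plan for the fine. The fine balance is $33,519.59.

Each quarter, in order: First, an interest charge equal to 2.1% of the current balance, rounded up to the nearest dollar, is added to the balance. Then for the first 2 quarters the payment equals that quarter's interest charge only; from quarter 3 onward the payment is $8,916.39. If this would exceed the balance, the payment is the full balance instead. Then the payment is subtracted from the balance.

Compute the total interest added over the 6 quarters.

# | Opening | Interest | Payment | End bal
1 | $33,519.59 | $704.00 | $704.00 | $33,519.59
2 | $33,519.59 | $704.00 | $704.00 | $33,519.59
3 | $33,519.59 | $704.00 | $8,916.39 | $25,307.20
4 | $25,307.20 | $532.00 | $8,916.39 | $16,922.81
5 | $16,922.81 | $356.00 | $8,916.39 | $8,362.42
6 | $8,362.42 | $176.00 | $8,538.42 | $0.00
Total interest: $704.00 + $704.00 + $704.00 + $532.00 + $356.00 + $176.00 = $3,176.00

$3,176.00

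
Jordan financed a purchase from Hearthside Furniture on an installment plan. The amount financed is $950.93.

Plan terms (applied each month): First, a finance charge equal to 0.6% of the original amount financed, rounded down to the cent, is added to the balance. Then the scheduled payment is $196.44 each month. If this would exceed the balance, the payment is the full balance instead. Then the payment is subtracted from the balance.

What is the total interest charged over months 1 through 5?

$28.50

Month 1: opening $950.93; interest $5.70 → $956.63; payment $196.44; balance $760.19
Month 2: opening $760.19; interest $5.70 → $765.89; payment $196.44; balance $569.45
Month 3: opening $569.45; interest $5.70 → $575.15; payment $196.44; balance $378.71
Month 4: opening $378.71; interest $5.70 → $384.41; payment $196.44; balance $187.97
Month 5: opening $187.97; interest $5.70 → $193.67; payment $193.67; balance $0.00
Total interest: $5.70 + $5.70 + $5.70 + $5.70 + $5.70 = $28.50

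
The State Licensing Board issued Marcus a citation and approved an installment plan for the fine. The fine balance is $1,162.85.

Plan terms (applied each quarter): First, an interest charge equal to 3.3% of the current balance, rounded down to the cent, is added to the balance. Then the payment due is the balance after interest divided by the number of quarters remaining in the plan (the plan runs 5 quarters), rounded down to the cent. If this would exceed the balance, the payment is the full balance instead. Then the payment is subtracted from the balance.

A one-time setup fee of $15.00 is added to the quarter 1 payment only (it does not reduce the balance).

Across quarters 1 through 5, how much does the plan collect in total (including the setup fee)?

Quarter 1: $1,162.85 +$38.37 interest = $1,201.22; pay $240.24 (+ $15.00 fee) → $960.98
Quarter 2: $960.98 +$31.71 interest = $992.69; pay $248.17 → $744.52
Quarter 3: $744.52 +$24.56 interest = $769.08; pay $256.36 → $512.72
Quarter 4: $512.72 +$16.91 interest = $529.63; pay $264.81 → $264.82
Quarter 5: $264.82 +$8.73 interest = $273.55; pay $273.55 → $0.00
Total paid: $1,298.13

$1,298.13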